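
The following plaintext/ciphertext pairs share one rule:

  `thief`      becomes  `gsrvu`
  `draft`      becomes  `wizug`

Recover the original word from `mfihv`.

nurse

Each pair mirrors across the alphabet (t↔g, h↔s, i↔r): positions sum to 25. Letters are reflected about the middle of the alphabet (position → 25−position): Atbash.
Decoding mfihv: m↔n, f↔u, i↔r, h↔s, v↔e.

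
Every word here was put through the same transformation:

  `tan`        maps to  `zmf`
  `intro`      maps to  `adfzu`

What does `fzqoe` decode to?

scent

The output letters match the input read backwards, each shifted +12: tan reversed is nat. The word is reversed, then every letter is shifted forward by 12.
Decoding fzqoe: shift back: f−12=t, z−12=n, q−12=e, o−12=c, e−12=s → tnecs; then reverse → scent.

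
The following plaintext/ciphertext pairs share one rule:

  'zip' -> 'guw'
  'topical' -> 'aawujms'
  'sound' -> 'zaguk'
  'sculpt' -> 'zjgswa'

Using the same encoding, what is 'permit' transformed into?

wqytua

Vowels shift forward by 12 and consonants shift forward by 7.
Applying it to permit: p(cons)+7=w, e(vowel)+12=q, r(cons)+7=y, m(cons)+7=t, i(vowel)+12=u, t(cons)+7=a.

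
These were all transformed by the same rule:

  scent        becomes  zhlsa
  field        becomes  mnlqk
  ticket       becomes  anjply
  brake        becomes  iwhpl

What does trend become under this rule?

awlsk

Shifts by position in scent: pos 0: s→z (+7), pos 1: c→h (+5), pos 2: e→l (+7), pos 3: n→s (+5) — repeating every 2. The shifts repeat in a cycle of length 2: positions 0,1,… shift by +7, +5, then the pattern repeats.
On trend: t+7=a, r+5=w, e+7=l, n+5=s, d+7=k.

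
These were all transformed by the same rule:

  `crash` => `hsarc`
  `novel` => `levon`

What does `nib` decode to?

The word is simply reversed.
Decoding nib: then reverse → bin.

bin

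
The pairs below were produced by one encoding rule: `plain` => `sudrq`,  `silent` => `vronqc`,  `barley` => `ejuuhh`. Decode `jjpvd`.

gamma

Shifts by position in plain: pos 0: p→s (+3), pos 1: l→u (+9), pos 2: a→d (+3), pos 3: i→r (+9) — repeating every 2. It's a Vigenère-style cipher with numeric key [3,9]: position i shifts by key[i mod 2].
Undoing it on jjpvd: j−3=g, j−9=a, p−3=m, v−9=m, d−3=a.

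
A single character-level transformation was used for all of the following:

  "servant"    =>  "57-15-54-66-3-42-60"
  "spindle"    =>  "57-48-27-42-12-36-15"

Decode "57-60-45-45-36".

s(#19)→57 and e(#5)→15: differences scale by 3, so n = 3·pos + 0. With a=1..z=26, the number is 3·pos.
Reversing it on 57-60-45-45-36: 57→(57−0)÷3=19=s, 60→(60−0)÷3=20=t, 45→(45−0)÷3=15=o, 45→(45−0)÷3=15=o, 36→(36−0)÷3=12=l.

stool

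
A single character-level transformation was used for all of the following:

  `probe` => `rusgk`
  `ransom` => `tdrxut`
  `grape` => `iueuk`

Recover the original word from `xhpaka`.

In probe: p→r is +2, r→u is +3, o→s is +4, b→g is +5 — the shift increases by 1 each position. The shift increases by 1 at each position, starting from +2: 2, 3, 4, ….
Undoing it on xhpaka: x−2=v, h−3=e, p−4=l, a−5=v, k−6=e, a−7=t.

velvet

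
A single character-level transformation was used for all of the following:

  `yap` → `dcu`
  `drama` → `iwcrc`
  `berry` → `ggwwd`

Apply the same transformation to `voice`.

aqkhg

The shift depends on letter class: consonant y→d is +5, but vowel a→c is +2. Two shifts are in play — +2 for a/e/i/o/u, +5 for every other letter.
For voice: v(cons)+5=a, o(vowel)+2=q, i(vowel)+2=k, c(cons)+5=h, e(vowel)+2=g.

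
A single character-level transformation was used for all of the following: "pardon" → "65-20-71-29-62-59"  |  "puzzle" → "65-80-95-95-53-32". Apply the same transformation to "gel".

p(#16)→65 and a(#1)→20: differences scale by 3, so n = 3·pos + 17. Each letter becomes 3×(its alphabet position, a=1..z=26) + 17.
Applying it to gel: g=7→38, e=5→32, l=12→53.

38-32-53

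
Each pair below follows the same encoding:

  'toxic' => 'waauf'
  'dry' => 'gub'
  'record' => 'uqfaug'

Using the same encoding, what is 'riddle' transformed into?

The shift depends on letter class: consonant t→w is +3, but vowel o→a is +12. Two shifts are in play — +12 for a/e/i/o/u, +3 for every other letter.
For riddle: r(cons)+3=u, i(vowel)+12=u, d(cons)+3=g, d(cons)+3=g, l(cons)+3=o, e(vowel)+12=q.

uuggoq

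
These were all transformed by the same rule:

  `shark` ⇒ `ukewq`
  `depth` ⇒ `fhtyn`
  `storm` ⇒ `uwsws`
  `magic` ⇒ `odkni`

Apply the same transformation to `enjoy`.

gqnte

In shark: s→u is +2, h→k is +3, a→e is +4, r→w is +5 — the shift increases by 1 each position. Each letter shifts forward by (position + 2), i.e. 2, 3, 4, … — the shift grows by one for each successive letter.
On enjoy: e+2=g, n+3=q, j+4=n, o+5=t, y+6=e.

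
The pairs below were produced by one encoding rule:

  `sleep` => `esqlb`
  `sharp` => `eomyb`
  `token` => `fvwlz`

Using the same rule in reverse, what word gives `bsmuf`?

plant

Shifts by position in sleep: pos 0: s→e (+12), pos 1: l→s (+7), pos 2: e→q (+12), pos 3: e→l (+7) — repeating every 2. The shifts repeat in a cycle of length 2: positions 0,1,… shift by +12, +7, then the pattern repeats.
Reversing it on bsmuf: b−12=p, s−7=l, m−12=a, u−7=n, f−12=t.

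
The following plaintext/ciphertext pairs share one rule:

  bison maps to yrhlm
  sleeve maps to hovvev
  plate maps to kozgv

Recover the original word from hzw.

Each pair mirrors across the alphabet (b↔y, i↔r, s↔h): positions sum to 25. Letters are reflected about the middle of the alphabet (position → 25−position): Atbash.
Reversing it on hzw: h↔s, z↔a, w↔d.

sad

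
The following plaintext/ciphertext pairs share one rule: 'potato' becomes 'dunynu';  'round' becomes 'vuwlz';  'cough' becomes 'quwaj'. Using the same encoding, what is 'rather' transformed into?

vynjiv

Treating letters as 0–25, the rule is x ↦ 9x + 24 (mod 26).
Applying it to rather: r(17)→9·17+24≡21=v; a(0)→9·0+24≡24=y; t(19)→9·19+24≡13=n; h(7)→9·7+24≡9=j; e(4)→9·4+24≡8=i; r(17)→9·17+24≡21=v (all mod 26).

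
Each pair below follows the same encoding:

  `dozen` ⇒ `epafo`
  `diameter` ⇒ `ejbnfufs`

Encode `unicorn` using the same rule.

vojdpso

Compare letters: d→e is +1, o→p is +1, z→a is +1 — a constant shift. Each letter is shifted forward by 1 in the alphabet (a Caesar shift of +1).
For unicorn: u+1=v, n+1=o, i+1=j, c+1=d, o+1=p, r+1=s, n+1=o.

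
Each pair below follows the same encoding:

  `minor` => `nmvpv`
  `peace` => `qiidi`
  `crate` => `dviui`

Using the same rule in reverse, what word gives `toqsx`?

Shifts by position in minor: pos 0: m→n (+1), pos 1: i→m (+4), pos 2: n→v (+8), pos 3: o→p (+1), pos 4: r→v (+4) — repeating every 3. It's a Vigenère-style cipher with numeric key [1,4,8]: position i shifts by key[i mod 3].
Decoding toqsx: t−1=s, o−4=k, q−8=i, s−1=r, x−4=t.

skirt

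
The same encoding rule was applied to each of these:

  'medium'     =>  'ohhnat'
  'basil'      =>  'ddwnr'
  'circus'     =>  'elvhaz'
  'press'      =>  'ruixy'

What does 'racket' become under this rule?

tdgpka

In medium: m→o is +2, e→h is +3, d→h is +4, i→n is +5 — the shift increases by 1 each position. Letter i (0-indexed) is shifted by i+2, so successive shifts are 2, 3, 4, ….
Applying it to racket: r+2=t, a+3=d, c+4=g, k+5=p, e+6=k, t+7=a.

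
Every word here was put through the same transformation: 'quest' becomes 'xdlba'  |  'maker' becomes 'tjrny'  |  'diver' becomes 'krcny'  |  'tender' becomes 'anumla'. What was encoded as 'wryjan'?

pirate

Shifts by position in quest: pos 0: q→x (+7), pos 1: u→d (+9), pos 2: e→l (+7), pos 3: s→b (+9) — repeating every 2. It's a Vigenère-style cipher with numeric key [7,9]: position i shifts by key[i mod 2].
Decoding wryjan: w−7=p, r−9=i, y−7=r, j−9=a, a−7=t, n−9=e.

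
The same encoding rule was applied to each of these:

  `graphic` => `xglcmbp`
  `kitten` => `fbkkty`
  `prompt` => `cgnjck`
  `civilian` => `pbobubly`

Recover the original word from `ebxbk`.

digit

g(6)→x(23) and r(17)→g(6) fit y≡15x+11 (mod 26); the inverse of 15 mod 26 is 7. Treating letters as 0–25, the rule is x ↦ 15x + 11 (mod 26).
Undoing it on ebxbk: e(4)→7·(4−11)≡3=d; b(1)→7·(1−11)≡8=i; x(23)→7·(23−11)≡6=g; b(1)→7·(1−11)≡8=i; k(10)→7·(10−11)≡19=t (all mod 26).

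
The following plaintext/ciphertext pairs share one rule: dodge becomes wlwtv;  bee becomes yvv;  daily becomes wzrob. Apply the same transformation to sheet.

This is the alphabet-reversal cipher (Atbash): a becomes z, b becomes y, etc.
Applying it to sheet: s↔h, h↔s, e↔v, e↔v, t↔g.

hsvvg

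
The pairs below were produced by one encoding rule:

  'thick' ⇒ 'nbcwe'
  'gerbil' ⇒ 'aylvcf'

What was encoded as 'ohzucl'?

This is a Caesar cipher with shift 20.
Decoding ohzucl: o−20=u, h−20=n, z−20=f, u−20=a, c−20=i, l−20=r.

unfair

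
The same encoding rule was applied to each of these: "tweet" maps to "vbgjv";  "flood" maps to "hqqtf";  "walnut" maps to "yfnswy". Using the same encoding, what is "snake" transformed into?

Shifts by position in tweet: pos 0: t→v (+2), pos 1: w→b (+5), pos 2: e→g (+2), pos 3: e→j (+5) — repeating every 2. The shifts repeat in a cycle of length 2: positions 0,1,… shift by +2, +5, then the pattern repeats.
Applying it to snake: s+2=u, n+5=s, a+2=c, k+5=p, e+2=g.

uscpg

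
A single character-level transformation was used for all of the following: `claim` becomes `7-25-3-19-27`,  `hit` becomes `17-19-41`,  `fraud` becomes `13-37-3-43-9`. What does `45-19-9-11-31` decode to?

video

c(#3)→7 and l(#12)→25: differences scale by 2, so n = 2·pos + 1. Each letter becomes 2×(its alphabet position, a=1..z=26) + 1.
Decoding 45-19-9-11-31: 45→(45−1)÷2=22=v, 19→(19−1)÷2=9=i, 9→(9−1)÷2=4=d, 11→(11−1)÷2=5=e, 31→(31−1)÷2=15=o.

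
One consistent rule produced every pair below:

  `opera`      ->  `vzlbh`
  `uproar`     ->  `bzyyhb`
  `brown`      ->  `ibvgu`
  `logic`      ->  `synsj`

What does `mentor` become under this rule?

Shifts by position in opera: pos 0: o→v (+7), pos 1: p→z (+10), pos 2: e→l (+7), pos 3: r→b (+10) — repeating every 2. The shifts repeat in a cycle of length 2: positions 0,1,… shift by +7, +10, then the pattern repeats.
For mentor: m+7=t, e+10=o, n+7=u, t+10=d, o+7=v, r+10=b.

toudvb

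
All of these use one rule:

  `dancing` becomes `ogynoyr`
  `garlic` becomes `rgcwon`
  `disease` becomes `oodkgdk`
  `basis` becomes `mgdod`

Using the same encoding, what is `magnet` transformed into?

xgryke

The rule splits by letter class: vowels +6, consonants +11.
Applying it to magnet: m(cons)+11=x, a(vowel)+6=g, g(cons)+11=r, n(cons)+11=y, e(vowel)+6=k, t(cons)+11=e.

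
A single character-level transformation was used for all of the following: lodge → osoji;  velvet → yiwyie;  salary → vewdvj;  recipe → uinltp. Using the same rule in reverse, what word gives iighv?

The shifts repeat in a cycle of length 3: positions 0,1,… shift by +3, +4, +11, then the pattern repeats.
Reversing it on iighv: i−3=f, i−4=e, g−11=v, h−3=e, v−4=r.

fever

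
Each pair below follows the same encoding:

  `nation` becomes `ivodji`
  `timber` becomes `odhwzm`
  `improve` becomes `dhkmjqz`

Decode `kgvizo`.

planet

Every letter moves 21 places later in the alphabet, wrapping around z→a.
Decoding kgvizo: k−21=p, g−21=l, v−21=a, i−21=n, z−21=e, o−21=t.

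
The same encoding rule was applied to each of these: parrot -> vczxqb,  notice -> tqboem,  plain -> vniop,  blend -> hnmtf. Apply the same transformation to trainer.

Shifts by position in parrot: pos 0: p→v (+6), pos 1: a→c (+2), pos 2: r→z (+8), pos 3: r→x (+6), pos 4: o→q (+2), pos 5: t→b (+8) — repeating every 3. A repeating key of period 3 is used — shifts +6, +2, +8 over and over.
For trainer: t+6=z, r+2=t, a+8=i, i+6=o, n+2=p, e+8=m, r+6=x.

ztiopmx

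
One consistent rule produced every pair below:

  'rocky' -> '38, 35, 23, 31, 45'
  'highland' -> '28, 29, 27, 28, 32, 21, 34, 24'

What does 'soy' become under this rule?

r is letter #18 and maps to 38: an offset of 20. Each letter is replaced by its alphabet position (a=1..z=26) + 20.
For soy: s=19→39, o=15→35, y=25→45.

39, 35, 45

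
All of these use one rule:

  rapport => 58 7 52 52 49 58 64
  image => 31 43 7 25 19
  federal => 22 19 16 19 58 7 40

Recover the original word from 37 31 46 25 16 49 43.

Each letter becomes 3×(its alphabet position, a=1..z=26) + 4.
Undoing it on 37 31 46 25 16 49 43: 37→(37−4)÷3=11=k, 31→(31−4)÷3=9=i, 46→(46−4)÷3=14=n, 25→(25−4)÷3=7=g, 16→(16−4)÷3=4=d, 49→(49−4)÷3=15=o, 43→(43−4)÷3=13=m.

kingdom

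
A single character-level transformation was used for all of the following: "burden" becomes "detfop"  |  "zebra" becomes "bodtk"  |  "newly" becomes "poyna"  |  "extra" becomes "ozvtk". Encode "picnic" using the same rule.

rsepse

Vowels shift forward by 10 and consonants shift forward by 2.
For picnic: p(cons)+2=r, i(vowel)+10=s, c(cons)+2=e, n(cons)+2=p, i(vowel)+10=s, c(cons)+2=e.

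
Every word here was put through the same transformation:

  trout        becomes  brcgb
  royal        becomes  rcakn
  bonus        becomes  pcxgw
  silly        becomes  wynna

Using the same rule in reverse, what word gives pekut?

t(19)→b(1) and r(17)→r(17) fit y≡5x+10 (mod 26); the inverse of 5 mod 26 is 21. Treating letters as 0–25, the rule is x ↦ 5x + 10 (mod 26).
Reversing it on pekut: p(15)→21·(15−10)≡1=b; e(4)→21·(4−10)≡4=e; k(10)→21·(10−10)≡0=a; u(20)→21·(20−10)≡2=c; t(19)→21·(19−10)≡7=h (all mod 26).

beach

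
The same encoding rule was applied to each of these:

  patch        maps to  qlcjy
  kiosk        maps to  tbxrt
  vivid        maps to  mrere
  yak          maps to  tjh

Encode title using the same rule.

nucrc

The output letters match the input read backwards, each shifted +9: patch reversed is hctap. The word is reversed, then every letter is shifted forward by 9.
For title: reverse → eltit; then shift: e+9=n, l+9=u, t+9=c, i+9=r, t+9=c.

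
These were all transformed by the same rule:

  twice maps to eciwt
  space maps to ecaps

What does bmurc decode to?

crumb

The output letters match the input read backwards: twice reversed is eciwt. The word is simply reversed.
Decoding bmurc: then reverse → crumb.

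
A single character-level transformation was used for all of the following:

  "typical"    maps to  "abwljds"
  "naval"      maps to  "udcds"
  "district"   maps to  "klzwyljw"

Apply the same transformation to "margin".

A repeating key of period 2 is used — shifts +7, +3 over and over.
For margin: m+7=t, a+3=d, r+7=y, g+3=j, i+7=p, n+3=q.

tdyjpq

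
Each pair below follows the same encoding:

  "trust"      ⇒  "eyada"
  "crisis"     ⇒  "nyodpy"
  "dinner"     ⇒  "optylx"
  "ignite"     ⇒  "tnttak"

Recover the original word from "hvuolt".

Shifts by position in trust: pos 0: t→e (+11), pos 1: r→y (+7), pos 2: u→a (+6), pos 3: s→d (+11), pos 4: t→a (+7) — repeating every 3. The shifts repeat in a cycle of length 3: positions 0,1,… shift by +11, +7, +6, then the pattern repeats.
Undoing it on hvuolt: h−11=w, v−7=o, u−6=o, o−11=d, l−7=e, t−6=n.

wooden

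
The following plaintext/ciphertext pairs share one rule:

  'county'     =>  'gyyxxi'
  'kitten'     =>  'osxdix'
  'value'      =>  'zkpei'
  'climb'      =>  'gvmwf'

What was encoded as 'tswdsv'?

pistol

A repeating key of period 2 is used — shifts +4, +10 over and over.
Reversing it on tswdsv: t−4=p, s−10=i, w−4=s, d−10=t, s−4=o, v−10=l.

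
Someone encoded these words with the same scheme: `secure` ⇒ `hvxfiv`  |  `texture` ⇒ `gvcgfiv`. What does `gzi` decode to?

Each pair mirrors across the alphabet (s↔h, e↔v, c↔x): positions sum to 25. Each letter is replaced by its mirror in the alphabet: a↔z, b↔y, c↔x, and so on (the Atbash cipher).
Decoding gzi: g↔t, z↔a, i↔r.

tar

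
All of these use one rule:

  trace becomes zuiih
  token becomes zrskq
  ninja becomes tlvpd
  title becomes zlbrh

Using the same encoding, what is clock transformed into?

iowin

Shifts by position in trace: pos 0: t→z (+6), pos 1: r→u (+3), pos 2: a→i (+8), pos 3: c→i (+6), pos 4: e→h (+3) — repeating every 3. A repeating key of period 3 is used — shifts +6, +3, +8 over and over.
For clock: c+6=i, l+3=o, o+8=w, c+6=i, k+3=n.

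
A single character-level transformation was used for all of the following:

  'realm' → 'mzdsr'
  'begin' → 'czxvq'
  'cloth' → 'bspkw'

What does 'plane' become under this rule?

r(17)→m(12) and e(4)→z(25) fit y≡25x+3 (mod 26); the inverse of 25 mod 26 is 25. Each letter's alphabet position (a=0..z=25) is mapped through 25·x+3 mod 26 — an affine cipher.
For plane: p(15)→25·15+3≡14=o; l(11)→25·11+3≡18=s; a(0)→25·0+3≡3=d; n(13)→25·13+3≡16=q; e(4)→25·4+3≡25=z (all mod 26).

osdqz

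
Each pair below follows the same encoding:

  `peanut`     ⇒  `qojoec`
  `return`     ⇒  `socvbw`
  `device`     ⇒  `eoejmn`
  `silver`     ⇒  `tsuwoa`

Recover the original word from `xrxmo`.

whole

Shifts by position in peanut: pos 0: p→q (+1), pos 1: e→o (+10), pos 2: a→j (+9), pos 3: n→o (+1), pos 4: u→e (+10), pos 5: t→c (+9) — repeating every 3. The shifts repeat in a cycle of length 3: positions 0,1,… shift by +1, +10, +9, then the pattern repeats.
Decoding xrxmo: x−1=w, r−10=h, x−9=o, m−1=l, o−10=e.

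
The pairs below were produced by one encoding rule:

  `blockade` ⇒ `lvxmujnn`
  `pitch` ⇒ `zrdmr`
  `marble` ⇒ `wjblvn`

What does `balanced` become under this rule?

ljvjxmnn

The shift depends on letter class: consonant b→l is +10, but vowel o→x is +9. Vowels shift forward by 9 and consonants shift forward by 10.
Applying it to balanced: b(cons)+10=l, a(vowel)+9=j, l(cons)+10=v, a(vowel)+9=j, n(cons)+10=x, c(cons)+10=m, e(vowel)+9=n, d(cons)+10=n.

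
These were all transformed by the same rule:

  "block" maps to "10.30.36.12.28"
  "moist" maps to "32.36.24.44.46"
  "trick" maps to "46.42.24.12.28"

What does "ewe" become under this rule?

b(#2)→10 and l(#12)→30: differences scale by 2, so n = 2·pos + 6. The formula is n = 2×(alphabet index, a=1) + 6.
For ewe: e=5→16, w=23→52, e=5→16.

16.52.16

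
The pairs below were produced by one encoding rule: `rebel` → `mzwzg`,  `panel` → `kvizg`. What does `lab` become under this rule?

gvw

Compare letters: r→m is +21, e→z is +21, b→w is +21 — a constant shift. This is a Caesar cipher with shift 21.
For lab: l+21=g, a+21=v, b+21=w.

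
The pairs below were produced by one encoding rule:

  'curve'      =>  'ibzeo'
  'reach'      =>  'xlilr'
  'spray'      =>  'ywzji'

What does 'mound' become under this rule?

svcwn

In curve: c→i is +6, u→b is +7, r→z is +8, v→e is +9 — the shift increases by 1 each position. Letter i (0-indexed) is shifted by i+6, so successive shifts are 6, 7, 8, ….
On mound: m+6=s, o+7=v, u+8=c, n+9=w, d+10=n.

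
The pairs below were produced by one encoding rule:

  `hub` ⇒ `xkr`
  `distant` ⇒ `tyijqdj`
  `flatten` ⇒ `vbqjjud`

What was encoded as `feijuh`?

poster

It's a constant shift of +16 (ROT16).
Reversing it on feijuh: f−16=p, e−16=o, i−16=s, j−16=t, u−16=e, h−16=r.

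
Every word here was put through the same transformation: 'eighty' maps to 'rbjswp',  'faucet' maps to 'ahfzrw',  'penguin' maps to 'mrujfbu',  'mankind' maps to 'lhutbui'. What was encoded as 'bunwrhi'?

instead

Each letter's alphabet position (a=0..z=25) is mapped through 9·x+7 mod 26 — an affine cipher.
Decoding bunwrhi: b(1)→3·(1−7)≡8=i; u(20)→3·(20−7)≡13=n; n(13)→3·(13−7)≡18=s; w(22)→3·(22−7)≡19=t; r(17)→3·(17−7)≡4=e; h(7)→3·(7−7)≡0=a; i(8)→3·(8−7)≡3=d (all mod 26).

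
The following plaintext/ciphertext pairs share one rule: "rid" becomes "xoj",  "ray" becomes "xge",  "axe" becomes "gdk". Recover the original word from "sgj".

mad

Compare letters: r→x is +6, i→o is +6, d→j is +6 — a constant shift. This is a Caesar cipher with shift 6.
Reversing it on sgj: s−6=m, g−6=a, j−6=d.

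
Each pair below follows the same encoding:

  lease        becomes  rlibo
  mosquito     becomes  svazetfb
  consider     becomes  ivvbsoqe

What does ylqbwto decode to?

In lease: l→r is +6, e→l is +7, a→i is +8, s→b is +9 — the shift increases by 1 each position. Letter i (0-indexed) is shifted by i+6, so successive shifts are 6, 7, 8, ….
Decoding ylqbwto: y−6=s, l−7=e, q−8=i, b−9=s, w−10=m, t−11=i, o−12=c.

seismic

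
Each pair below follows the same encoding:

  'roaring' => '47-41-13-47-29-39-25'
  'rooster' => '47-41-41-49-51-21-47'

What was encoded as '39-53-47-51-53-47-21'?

r(#18)→47 and o(#15)→41: differences scale by 2, so n = 2·pos + 11. Each letter becomes 2×(its alphabet position, a=1..z=26) + 11.
Undoing it on 39-53-47-51-53-47-21: 39→(39−11)÷2=14=n, 53→(53−11)÷2=21=u, 47→(47−11)÷2=18=r, 51→(51−11)÷2=20=t, 53→(53−11)÷2=21=u, 47→(47−11)÷2=18=r, 21→(21−11)÷2=5=e.

nurture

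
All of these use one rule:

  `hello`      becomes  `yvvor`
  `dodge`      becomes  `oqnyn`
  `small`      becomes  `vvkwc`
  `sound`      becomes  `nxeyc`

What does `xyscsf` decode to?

The output letters match the input read backwards, each shifted +10: hello reversed is olleh. Two steps: reverse the string, then apply a Caesar shift of +10.
Undoing it on xyscsf: shift back: x−10=n, y−10=o, s−10=i, c−10=s, s−10=i, f−10=v → noisiv; then reverse → vision.

vision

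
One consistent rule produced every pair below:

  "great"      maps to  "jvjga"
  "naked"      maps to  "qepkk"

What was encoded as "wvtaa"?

The shift increases by 1 at each position, starting from +3: 3, 4, 5, ….
Reversing it on wvtaa: w−3=t, v−4=r, t−5=o, a−6=u, a−7=t.

trout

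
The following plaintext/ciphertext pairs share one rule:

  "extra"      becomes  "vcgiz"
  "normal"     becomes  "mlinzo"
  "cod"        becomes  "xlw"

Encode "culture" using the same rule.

Each pair mirrors across the alphabet (e↔v, x↔c, t↔g): positions sum to 25. Each letter is replaced by its mirror in the alphabet: a↔z, b↔y, c↔x, and so on (the Atbash cipher).
Applying it to culture: c↔x, u↔f, l↔o, t↔g, u↔f, r↔i, e↔v.

xfogfiv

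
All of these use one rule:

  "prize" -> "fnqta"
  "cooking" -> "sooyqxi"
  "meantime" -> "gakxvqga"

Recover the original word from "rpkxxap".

flannel

p(15)→f(5) and r(17)→n(13) fit y≡17x+10 (mod 26); the inverse of 17 mod 26 is 23. Each letter's alphabet position (a=0..z=25) is mapped through 17·x+10 mod 26 — an affine cipher.
Undoing it on rpkxxap: r(17)→23·(17−10)≡5=f; p(15)→23·(15−10)≡11=l; k(10)→23·(10−10)≡0=a; x(23)→23·(23−10)≡13=n; x(23)→23·(23−10)≡13=n; a(0)→23·(0−10)≡4=e; p(15)→23·(15−10)≡11=l (all mod 26).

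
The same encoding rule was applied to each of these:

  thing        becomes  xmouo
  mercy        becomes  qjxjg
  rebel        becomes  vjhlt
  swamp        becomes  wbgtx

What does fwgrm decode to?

Letter i (0-indexed) is shifted by i+4, so successive shifts are 4, 5, 6, ….
Decoding fwgrm: f−4=b, w−5=r, g−6=a, r−7=k, m−8=e.

brake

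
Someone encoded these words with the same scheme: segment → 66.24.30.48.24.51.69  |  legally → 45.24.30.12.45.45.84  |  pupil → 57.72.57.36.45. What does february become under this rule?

Each letter becomes 3×(its alphabet position, a=1..z=26) + 9.
For february: f=6→27, e=5→24, b=2→15, r=18→63, u=21→72, a=1→12, r=18→63, y=25→84.

27.24.15.63.72.12.63.84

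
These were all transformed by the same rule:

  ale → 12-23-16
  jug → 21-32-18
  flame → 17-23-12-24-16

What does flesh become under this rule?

17-23-16-30-19

a is letter #1 and maps to 12: an offset of 11. The number is (letter's place in the alphabet, a=1) + 11.
Applying it to flesh: f=6→17, l=12→23, e=5→16, s=19→30, h=8→19.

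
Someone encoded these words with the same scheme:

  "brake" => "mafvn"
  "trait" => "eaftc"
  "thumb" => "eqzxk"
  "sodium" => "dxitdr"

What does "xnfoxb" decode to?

Shifts by position in brake: pos 0: b→m (+11), pos 1: r→a (+9), pos 2: a→f (+5), pos 3: k→v (+11), pos 4: e→n (+9) — repeating every 3. A repeating key of period 3 is used — shifts +11, +9, +5 over and over.
Reversing it on xnfoxb: x−11=m, n−9=e, f−5=a, o−11=d, x−9=o, b−5=w.

meadow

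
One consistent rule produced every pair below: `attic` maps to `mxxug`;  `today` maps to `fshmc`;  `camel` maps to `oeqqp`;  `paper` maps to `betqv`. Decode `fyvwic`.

Shifts by position in attic: pos 0: a→m (+12), pos 1: t→x (+4), pos 2: t→x (+4), pos 3: i→u (+12), pos 4: c→g (+4) — repeating every 3. It's a Vigenère-style cipher with numeric key [12,4,4]: position i shifts by key[i mod 3].
Reversing it on fyvwic: f−12=t, y−4=u, v−4=r, w−12=k, i−4=e, c−4=y.

turkey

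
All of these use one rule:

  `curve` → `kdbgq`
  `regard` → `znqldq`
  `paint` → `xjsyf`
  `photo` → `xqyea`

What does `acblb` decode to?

strap

In curve: c→k is +8, u→d is +9, r→b is +10, v→g is +11 — the shift increases by 1 each position. Letter i (0-indexed) is shifted by i+8, so successive shifts are 8, 9, 10, ….
Decoding acblb: a−8=s, c−9=t, b−10=r, l−11=a, b−12=p.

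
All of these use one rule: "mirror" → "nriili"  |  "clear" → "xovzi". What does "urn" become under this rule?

fim

Each pair mirrors across the alphabet (m↔n, i↔r, r↔i): positions sum to 25. This is the alphabet-reversal cipher (Atbash): a becomes z, b becomes y, etc.
On urn: u↔f, r↔i, n↔m.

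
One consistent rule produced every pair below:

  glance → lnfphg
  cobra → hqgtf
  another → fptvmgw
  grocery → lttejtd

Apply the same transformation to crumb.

A repeating key of period 2 is used — shifts +5, +2 over and over.
For crumb: c+5=h, r+2=t, u+5=z, m+2=o, b+5=g.

htzog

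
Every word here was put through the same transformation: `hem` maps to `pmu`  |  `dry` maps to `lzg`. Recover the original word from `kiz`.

Compare letters: h→p is +8, e→m is +8, m→u is +8 — a constant shift. This is a Caesar cipher with shift 8.
Reversing it on kiz: k−8=c, i−8=a, z−8=r.

car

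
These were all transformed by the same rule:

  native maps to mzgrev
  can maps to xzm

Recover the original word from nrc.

mix

Each pair mirrors across the alphabet (n↔m, a↔z, t↔g): positions sum to 25. Letters are reflected about the middle of the alphabet (position → 25−position): Atbash.
Decoding nrc: n↔m, r↔i, c↔x.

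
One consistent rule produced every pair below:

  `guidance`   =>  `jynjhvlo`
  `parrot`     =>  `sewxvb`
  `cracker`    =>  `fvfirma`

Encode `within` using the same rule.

zmynpv

In guidance: g→j is +3, u→y is +4, i→n is +5, d→j is +6 — the shift increases by 1 each position. The shift increases by 1 at each position, starting from +3: 3, 4, 5, ….
For within: w+3=z, i+4=m, t+5=y, h+6=n, i+7=p, n+8=v.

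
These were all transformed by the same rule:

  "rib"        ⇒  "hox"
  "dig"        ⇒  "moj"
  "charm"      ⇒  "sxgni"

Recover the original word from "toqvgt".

napkin

The output letters match the input read backwards, each shifted +6: rib reversed is bir. The word is reversed, then every letter is shifted forward by 6.
Reversing it on toqvgt: shift back: t−6=n, o−6=i, q−6=k, v−6=p, g−6=a, t−6=n → nikpan; then reverse → napkin.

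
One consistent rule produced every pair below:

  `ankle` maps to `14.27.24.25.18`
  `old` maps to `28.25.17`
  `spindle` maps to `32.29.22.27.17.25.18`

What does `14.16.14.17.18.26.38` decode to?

Each letter is replaced by its alphabet position (a=1..z=26) + 13.
Decoding 14.16.14.17.18.26.38: 14→(14−13)÷1=1=a, 16→(16−13)÷1=3=c, 14→(14−13)÷1=1=a, 17→(17−13)÷1=4=d, 18→(18−13)÷1=5=e, 26→(26−13)÷1=13=m, 38→(38−13)÷1=25=y.

academy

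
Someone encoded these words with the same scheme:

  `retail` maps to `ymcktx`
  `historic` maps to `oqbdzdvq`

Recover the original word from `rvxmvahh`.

In retail: r→y is +7, e→m is +8, t→c is +9, a→k is +10 — the shift increases by 1 each position. Each letter shifts forward by (position + 7), i.e. 7, 8, 9, … — the shift grows by one for each successive letter.
Undoing it on rvxmvahh: r−7=k, v−8=n, x−9=o, m−10=c, v−11=k, a−12=o, h−13=u, h−14=t.

knockout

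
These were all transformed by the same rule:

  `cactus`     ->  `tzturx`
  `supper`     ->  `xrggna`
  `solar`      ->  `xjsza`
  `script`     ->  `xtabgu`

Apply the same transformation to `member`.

pnpwna

c(2)→t(19) and a(0)→z(25) fit y≡23x+25 (mod 26); the inverse of 23 mod 26 is 17. Each letter's alphabet position (a=0..z=25) is mapped through 23·x+25 mod 26 — an affine cipher.
On member: m(12)→23·12+25≡15=p; e(4)→23·4+25≡13=n; m(12)→23·12+25≡15=p; b(1)→23·1+25≡22=w; e(4)→23·4+25≡13=n; r(17)→23·17+25≡0=a (all mod 26).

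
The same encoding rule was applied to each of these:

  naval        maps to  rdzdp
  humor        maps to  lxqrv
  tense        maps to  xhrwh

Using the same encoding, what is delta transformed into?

hhpxd

The shift depends on letter class: consonant n→r is +4, but vowel a→d is +3. Vowels shift forward by 3 and consonants shift forward by 4.
For delta: d(cons)+4=h, e(vowel)+3=h, l(cons)+4=p, t(cons)+4=x, a(vowel)+3=d.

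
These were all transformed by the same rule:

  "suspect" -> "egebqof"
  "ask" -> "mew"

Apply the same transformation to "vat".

Compare letters: s→e is +12, u→g is +12, s→e is +12 — a constant shift. Every letter moves 12 places later in the alphabet, wrapping around z→a.
For vat: v+12=h, a+12=m, t+12=f.

hmf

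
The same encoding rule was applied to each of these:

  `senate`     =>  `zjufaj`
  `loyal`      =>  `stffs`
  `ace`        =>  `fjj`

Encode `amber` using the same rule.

ftijy

The rule splits by letter class: vowels +5, consonants +7.
On amber: a(vowel)+5=f, m(cons)+7=t, b(cons)+7=i, e(vowel)+5=j, r(cons)+7=y.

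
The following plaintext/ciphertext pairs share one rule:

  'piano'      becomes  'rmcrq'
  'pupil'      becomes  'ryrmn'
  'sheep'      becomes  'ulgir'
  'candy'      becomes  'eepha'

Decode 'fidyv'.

debut

Shifts by position in piano: pos 0: p→r (+2), pos 1: i→m (+4), pos 2: a→c (+2), pos 3: n→r (+4) — repeating every 2. It's a Vigenère-style cipher with numeric key [2,4]: position i shifts by key[i mod 2].
Undoing it on fidyv: f−2=d, i−4=e, d−2=b, y−4=u, v−2=t.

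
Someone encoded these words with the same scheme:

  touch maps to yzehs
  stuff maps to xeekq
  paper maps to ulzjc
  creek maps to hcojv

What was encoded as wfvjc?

ruler

Shifts by position in touch: pos 0: t→y (+5), pos 1: o→z (+11), pos 2: u→e (+10), pos 3: c→h (+5), pos 4: h→s (+11) — repeating every 3. The shifts repeat in a cycle of length 3: positions 0,1,… shift by +5, +11, +10, then the pattern repeats.
Decoding wfvjc: w−5=r, f−11=u, v−10=l, j−5=e, c−11=r.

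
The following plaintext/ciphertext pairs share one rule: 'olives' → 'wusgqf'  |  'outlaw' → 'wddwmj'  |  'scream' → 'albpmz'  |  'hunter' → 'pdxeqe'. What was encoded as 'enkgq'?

Letter i (0-indexed) is shifted by i+8, so successive shifts are 8, 9, 10, ….
Decoding enkgq: e−8=w, n−9=e, k−10=a, g−11=v, q−12=e.

weave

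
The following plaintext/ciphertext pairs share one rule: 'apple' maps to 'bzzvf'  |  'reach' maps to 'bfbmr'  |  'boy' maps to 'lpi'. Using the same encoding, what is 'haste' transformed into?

The shift depends on letter class: consonant p→z is +10, but vowel a→b is +1. Vowels shift forward by 1 and consonants shift forward by 10.
For haste: h(cons)+10=r, a(vowel)+1=b, s(cons)+10=c, t(cons)+10=d, e(vowel)+1=f.

rbcdf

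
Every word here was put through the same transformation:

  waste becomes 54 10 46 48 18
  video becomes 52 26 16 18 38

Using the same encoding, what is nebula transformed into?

36 18 12 50 32 10

w(#23)→54 and a(#1)→10: differences scale by 2, so n = 2·pos + 8. With a=1..z=26, the number is 2·pos + 8.
For nebula: n=14→36, e=5→18, b=2→12, u=21→50, l=12→32, a=1→10.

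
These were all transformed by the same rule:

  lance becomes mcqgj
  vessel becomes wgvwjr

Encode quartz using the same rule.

The shift increases by 1 at each position, starting from +1: 1, 2, 3, ….
On quartz: q+1=r, u+2=w, a+3=d, r+4=v, t+5=y, z+6=f.

rwdvyf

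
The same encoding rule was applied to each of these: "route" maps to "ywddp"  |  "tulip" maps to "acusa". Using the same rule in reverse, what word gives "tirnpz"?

maiden

In route: r→y is +7, o→w is +8, u→d is +9, t→d is +10 — the shift increases by 1 each position. The shift increases by 1 at each position, starting from +7: 7, 8, 9, ….
Decoding tirnpz: t−7=m, i−8=a, r−9=i, n−10=d, p−11=e, z−12=n.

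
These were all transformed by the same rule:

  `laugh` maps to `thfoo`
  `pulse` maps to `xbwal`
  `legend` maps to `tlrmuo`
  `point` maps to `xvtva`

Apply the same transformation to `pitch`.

Shifts by position in laugh: pos 0: l→t (+8), pos 1: a→h (+7), pos 2: u→f (+11), pos 3: g→o (+8), pos 4: h→o (+7) — repeating every 3. The shifts repeat in a cycle of length 3: positions 0,1,… shift by +8, +7, +11, then the pattern repeats.
For pitch: p+8=x, i+7=p, t+11=e, c+8=k, h+7=o.

xpeko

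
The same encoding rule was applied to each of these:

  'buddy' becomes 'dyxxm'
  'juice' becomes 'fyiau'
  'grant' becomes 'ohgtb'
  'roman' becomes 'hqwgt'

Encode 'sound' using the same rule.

Each letter's alphabet position (a=0..z=25) is mapped through 23·x+6 mod 26 — an affine cipher.
On sound: s(18)→23·18+6≡4=e; o(14)→23·14+6≡16=q; u(20)→23·20+6≡24=y; n(13)→23·13+6≡19=t; d(3)→23·3+6≡23=x (all mod 26).

eqytx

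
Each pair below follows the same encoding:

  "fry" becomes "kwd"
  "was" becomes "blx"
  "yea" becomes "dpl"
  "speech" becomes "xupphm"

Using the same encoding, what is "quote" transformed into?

vfzyp

Vowels shift forward by 11 and consonants shift forward by 5.
On quote: q(cons)+5=v, u(vowel)+11=f, o(vowel)+11=z, t(cons)+5=y, e(vowel)+11=p.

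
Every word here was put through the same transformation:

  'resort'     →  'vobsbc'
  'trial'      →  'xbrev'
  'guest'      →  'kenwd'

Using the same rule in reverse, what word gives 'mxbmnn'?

A repeating key of period 3 is used — shifts +4, +10, +9 over and over.
Decoding mxbmnn: m−4=i, x−10=n, b−9=s, m−4=i, n−10=d, n−9=e.

inside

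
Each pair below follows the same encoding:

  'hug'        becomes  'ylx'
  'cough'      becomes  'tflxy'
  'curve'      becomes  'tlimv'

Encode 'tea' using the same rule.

kvr

Compare letters: h→y is +17, u→l is +17, g→x is +17 — a constant shift. Each letter is shifted forward by 17 in the alphabet (a Caesar shift of +17).
Applying it to tea: t+17=k, e+17=v, a+17=r.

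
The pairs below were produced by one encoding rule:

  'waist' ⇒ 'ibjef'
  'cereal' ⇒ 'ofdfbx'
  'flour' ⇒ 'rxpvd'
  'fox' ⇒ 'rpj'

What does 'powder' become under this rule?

Two shifts are in play — +1 for a/e/i/o/u, +12 for every other letter.
Applying it to powder: p(cons)+12=b, o(vowel)+1=p, w(cons)+12=i, d(cons)+12=p, e(vowel)+1=f, r(cons)+12=d.

bpipfd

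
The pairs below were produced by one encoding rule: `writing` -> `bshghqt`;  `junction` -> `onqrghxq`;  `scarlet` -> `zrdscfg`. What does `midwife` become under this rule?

jhybhmf

w(22)→b(1) and r(17)→s(18) fit y≡7x+3 (mod 26); the inverse of 7 mod 26 is 15. Treating letters as 0–25, the rule is x ↦ 7x + 3 (mod 26).
On midwife: m(12)→7·12+3≡9=j; i(8)→7·8+3≡7=h; d(3)→7·3+3≡24=y; w(22)→7·22+3≡1=b; i(8)→7·8+3≡7=h; f(5)→7·5+3≡12=m; e(4)→7·4+3≡5=f (all mod 26).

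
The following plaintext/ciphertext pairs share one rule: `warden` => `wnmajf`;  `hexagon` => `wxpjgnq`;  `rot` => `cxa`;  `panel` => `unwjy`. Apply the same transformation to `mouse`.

The word is reversed, then every letter is shifted forward by 9.
On mouse: reverse → esuom; then shift: e+9=n, s+9=b, u+9=d, o+9=x, m+9=v.

nbdxv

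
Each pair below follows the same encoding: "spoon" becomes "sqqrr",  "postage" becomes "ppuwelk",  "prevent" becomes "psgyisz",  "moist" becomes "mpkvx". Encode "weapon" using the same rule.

wfcsss

Each letter shifts forward by its position index (0, 1, 2, …) — the shift grows by one for each successive letter.
Applying it to weapon: w+0=w, e+1=f, a+2=c, p+3=s, o+4=s, n+5=s.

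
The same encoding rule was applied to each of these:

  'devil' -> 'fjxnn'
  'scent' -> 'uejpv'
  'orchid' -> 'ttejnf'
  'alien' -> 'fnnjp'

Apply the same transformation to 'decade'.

Vowels shift forward by 5 and consonants shift forward by 2.
On decade: d(cons)+2=f, e(vowel)+5=j, c(cons)+2=e, a(vowel)+5=f, d(cons)+2=f, e(vowel)+5=j.

fjeffj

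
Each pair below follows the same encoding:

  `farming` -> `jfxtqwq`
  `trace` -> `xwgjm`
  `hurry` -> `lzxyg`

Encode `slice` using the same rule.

Each letter shifts forward by (position + 4), i.e. 4, 5, 6, … — the shift grows by one for each successive letter.
On slice: s+4=w, l+5=q, i+6=o, c+7=j, e+8=m.

wqojm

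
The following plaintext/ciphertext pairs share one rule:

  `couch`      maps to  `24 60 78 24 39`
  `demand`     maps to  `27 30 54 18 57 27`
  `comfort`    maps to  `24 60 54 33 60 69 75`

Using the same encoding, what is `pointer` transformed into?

c(#3)→24 and o(#15)→60: differences scale by 3, so n = 3·pos + 15. Each letter becomes 3×(its alphabet position, a=1..z=26) + 15.
For pointer: p=16→63, o=15→60, i=9→42, n=14→57, t=20→75, e=5→30, r=18→69.

63 60 42 57 75 30 69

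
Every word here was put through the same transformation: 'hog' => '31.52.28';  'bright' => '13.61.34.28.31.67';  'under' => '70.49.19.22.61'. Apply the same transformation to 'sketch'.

64.40.22.67.16.31

h(#8)→31 and o(#15)→52: differences scale by 3, so n = 3·pos + 7. Each letter becomes 3×(its alphabet position, a=1..z=26) + 7.
For sketch: s=19→64, k=11→40, e=5→22, t=20→67, c=3→16, h=8→31.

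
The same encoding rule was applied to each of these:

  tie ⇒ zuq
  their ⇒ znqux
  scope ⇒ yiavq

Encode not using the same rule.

Two shifts are in play — +12 for a/e/i/o/u, +6 for every other letter.
For not: n(cons)+6=t, o(vowel)+12=a, t(cons)+6=z.

taz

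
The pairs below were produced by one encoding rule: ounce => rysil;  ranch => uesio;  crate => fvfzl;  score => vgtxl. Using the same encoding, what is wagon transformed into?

zeluu

In ounce: o→r is +3, u→y is +4, n→s is +5, c→i is +6 — the shift increases by 1 each position. Letter i (0-indexed) is shifted by i+3, so successive shifts are 3, 4, 5, ….
On wagon: w+3=z, a+4=e, g+5=l, o+6=u, n+7=u.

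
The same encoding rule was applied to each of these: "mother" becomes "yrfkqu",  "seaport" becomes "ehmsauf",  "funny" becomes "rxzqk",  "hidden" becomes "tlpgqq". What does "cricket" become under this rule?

ouufwhf

Shifts by position in mother: pos 0: m→y (+12), pos 1: o→r (+3), pos 2: t→f (+12), pos 3: h→k (+3) — repeating every 2. It's a Vigenère-style cipher with numeric key [12,3]: position i shifts by key[i mod 2].
For cricket: c+12=o, r+3=u, i+12=u, c+3=f, k+12=w, e+3=h, t+12=f.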